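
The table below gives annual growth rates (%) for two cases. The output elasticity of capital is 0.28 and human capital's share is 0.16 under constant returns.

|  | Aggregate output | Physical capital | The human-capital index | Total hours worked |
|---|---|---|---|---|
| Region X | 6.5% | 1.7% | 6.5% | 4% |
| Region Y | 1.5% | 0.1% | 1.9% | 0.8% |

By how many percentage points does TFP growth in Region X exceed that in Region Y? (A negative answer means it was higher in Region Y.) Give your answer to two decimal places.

Labor's share = 1 − 0.28 − 0.16 = 0.56.
Region X: TFP = 6.5 − 0.476 − 1.04 − 2.24 = 2.744%.
Region Y: TFP = 1.5 − 0.028 − 0.304 − 0.448 = 0.72%.
Difference = 2.744 − (0.72) = 2.024 pp.

2.02 percentage points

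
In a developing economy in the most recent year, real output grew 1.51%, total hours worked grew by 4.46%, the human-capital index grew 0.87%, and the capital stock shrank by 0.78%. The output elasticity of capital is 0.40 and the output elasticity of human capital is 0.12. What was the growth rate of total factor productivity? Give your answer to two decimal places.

Labor's share = 1 − 0.4 − 0.12 = 0.48.
The capital stock: 0.4 × (-0.78) = -0.312 pp.
The human-capital index: 0.12 × 0.87 = 0.1044 pp.
Total hours worked: 0.48 × 4.46 = 2.1408 pp.
TFP growth = 1.51 − 1.9332 = -0.4232%.

-0.42%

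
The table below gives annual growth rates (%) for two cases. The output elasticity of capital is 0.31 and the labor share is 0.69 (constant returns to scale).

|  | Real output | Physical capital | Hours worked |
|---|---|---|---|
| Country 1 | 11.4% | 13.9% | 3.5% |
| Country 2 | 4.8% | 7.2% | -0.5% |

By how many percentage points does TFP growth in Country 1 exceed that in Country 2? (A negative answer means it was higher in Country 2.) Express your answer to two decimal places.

1.76 percentage points

Labor's share = 1 − 0.31 = 0.69.
Country 1: TFP = 11.4 − 4.309 − 2.415 = 4.676%.
Country 2: TFP = 4.8 − 2.232 + 0.345 = 2.913%.
Difference = 4.676 − (2.913) = 1.763 pp.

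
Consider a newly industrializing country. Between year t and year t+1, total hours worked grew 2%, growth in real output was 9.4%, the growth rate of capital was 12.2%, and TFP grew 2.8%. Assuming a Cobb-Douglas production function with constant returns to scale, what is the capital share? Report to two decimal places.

gY = gA + α·gK + (1−α)·gL, so gY − gA − gL = α(gK − gL).
9.4 − 2.8 − 2 = α × (12.2 − 2).
4.6 = 10.2 α, so α = 0.451.

α = 0.45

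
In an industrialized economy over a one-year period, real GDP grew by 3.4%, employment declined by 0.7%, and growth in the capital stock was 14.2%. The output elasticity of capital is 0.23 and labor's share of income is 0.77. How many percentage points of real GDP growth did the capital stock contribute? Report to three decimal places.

Contribution = share × growth = 0.23 × 14.2 = 3.266 pp.

3.266 percentage points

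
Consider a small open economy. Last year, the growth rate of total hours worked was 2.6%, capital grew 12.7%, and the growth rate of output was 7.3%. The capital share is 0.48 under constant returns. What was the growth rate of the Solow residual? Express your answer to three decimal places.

Labor's share = 1 − 0.48 = 0.52.
Capital: 0.48 × 12.7 = 6.096 pp.
Total hours worked: 0.52 × 2.6 = 1.352 pp.
TFP growth = 7.3 − 7.448 = -0.148%.

-0.148%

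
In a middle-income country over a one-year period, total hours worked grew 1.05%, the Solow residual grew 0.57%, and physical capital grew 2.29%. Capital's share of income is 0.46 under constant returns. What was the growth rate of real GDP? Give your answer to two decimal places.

Labor's share = 1 − 0.46 = 0.54.
Physical capital: 0.46 × 2.29 = 1.0534 pp.
Total hours worked: 0.54 × 1.05 = 0.567 pp.
Output growth = 0.57 + 1.6204 = 2.1904%.

2.19%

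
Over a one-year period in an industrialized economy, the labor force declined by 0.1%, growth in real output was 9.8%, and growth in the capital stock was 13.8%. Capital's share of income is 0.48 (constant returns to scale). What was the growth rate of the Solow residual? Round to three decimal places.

3.228%

Labor's share = 1 − 0.48 = 0.52.
The capital stock: 0.48 × 13.8 = 6.624 pp.
The labor force: 0.52 × (-0.1) = -0.052 pp.
TFP growth = 9.8 − 6.572 = 3.228%.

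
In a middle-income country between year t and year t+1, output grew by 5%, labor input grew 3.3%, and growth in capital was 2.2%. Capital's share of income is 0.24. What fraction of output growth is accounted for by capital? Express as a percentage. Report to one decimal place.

Capital contributed 0.24 × 2.2 = 0.528 pp.
Share of growth = 0.528 / 5 × 100 = 10.56%.

10.6%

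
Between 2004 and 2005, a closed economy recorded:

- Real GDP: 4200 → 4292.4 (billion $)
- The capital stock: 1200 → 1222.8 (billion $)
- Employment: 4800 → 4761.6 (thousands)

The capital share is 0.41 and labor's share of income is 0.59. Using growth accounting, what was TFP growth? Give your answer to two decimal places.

Real GDP growth = (4292.4 − 4200) / 4200 = 2.2%.
The capital stock growth = (1222.8 − 1200) / 1200 = 1.9%.
Employment growth = (4761.6 − 4800) / 4800 = -0.8%.
Labor's share = 1 − 0.41 = 0.59.
The capital stock: 0.41 × 1.9 = 0.779 pp.
Employment: 0.59 × (-0.8) = -0.472 pp.
TFP growth = 2.2 − 0.307 = 1.893%.

TFP growth was 1.89%.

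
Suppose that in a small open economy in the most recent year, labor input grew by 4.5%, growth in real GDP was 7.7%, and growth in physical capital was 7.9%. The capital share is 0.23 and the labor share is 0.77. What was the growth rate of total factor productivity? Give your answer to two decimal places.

Labor's share = 1 − 0.23 = 0.77.
Physical capital: 0.23 × 7.9 = 1.817 pp.
Labor input: 0.77 × 4.5 = 3.465 pp.
TFP growth = 7.7 − 5.282 = 2.418%.

2.42%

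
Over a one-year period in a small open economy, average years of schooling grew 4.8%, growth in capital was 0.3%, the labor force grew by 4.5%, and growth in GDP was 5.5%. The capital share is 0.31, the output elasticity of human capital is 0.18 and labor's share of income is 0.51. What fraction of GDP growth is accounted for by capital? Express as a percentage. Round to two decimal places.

Capital contributed 0.31 × 0.3 = 0.093 pp.
Share of growth = 0.093 / 5.5 × 100 = 1.6909%.

Capital accounted for 1.69% of growth.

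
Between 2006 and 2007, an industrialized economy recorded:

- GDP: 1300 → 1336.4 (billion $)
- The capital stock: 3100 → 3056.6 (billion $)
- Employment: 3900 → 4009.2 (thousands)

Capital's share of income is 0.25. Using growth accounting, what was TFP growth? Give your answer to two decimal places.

1.05%

GDP growth = (1336.4 − 1300) / 1300 = 2.8%.
The capital stock growth = (3056.6 − 3100) / 3100 = -1.4%.
Employment growth = (4009.2 − 3900) / 3900 = 2.8%.
Labor's share = 1 − 0.25 = 0.75.
The capital stock: 0.25 × (-1.4) = -0.35 pp.
Employment: 0.75 × 2.8 = 2.1 pp.
TFP growth = 2.8 − 1.75 = 1.05%.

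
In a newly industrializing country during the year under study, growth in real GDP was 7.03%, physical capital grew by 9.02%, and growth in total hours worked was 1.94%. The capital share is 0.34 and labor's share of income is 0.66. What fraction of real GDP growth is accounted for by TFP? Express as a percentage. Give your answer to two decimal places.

Labor's share = 1 − 0.34 = 0.66.
Physical capital: 0.34 × 9.02 = 3.0668 pp.
Total hours worked: 0.66 × 1.94 = 1.2804 pp.
TFP growth = 7.03 − 4.3472 = 2.6828%.
TFP share of growth = 2.6828 / 7.03 × 100 = 38.1622%.

TFP accounted for 38.16% of growth.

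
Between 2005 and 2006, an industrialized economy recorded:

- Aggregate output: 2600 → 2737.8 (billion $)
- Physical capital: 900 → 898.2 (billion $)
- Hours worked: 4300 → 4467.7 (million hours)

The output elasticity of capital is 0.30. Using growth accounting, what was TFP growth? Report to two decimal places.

Aggregate output growth = (2737.8 − 2600) / 2600 = 5.3%.
Physical capital growth = (898.2 − 900) / 900 = -0.2%.
Hours worked growth = (4467.7 − 4300) / 4300 = 3.9%.
Labor's share = 1 − 0.3 = 0.7.
Physical capital: 0.3 × (-0.2) = -0.06 pp.
Hours worked: 0.7 × 3.9 = 2.73 pp.
TFP growth = 5.3 − 2.67 = 2.63%.

TFP grew 2.63%.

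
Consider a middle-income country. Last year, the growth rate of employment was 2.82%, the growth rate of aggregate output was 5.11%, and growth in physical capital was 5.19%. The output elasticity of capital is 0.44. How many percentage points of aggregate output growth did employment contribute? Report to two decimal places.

1.58 pp

Labor's share = 1 − 0.44 = 0.56.
Contribution = share × growth = 0.56 × 2.82 = 1.5792 pp.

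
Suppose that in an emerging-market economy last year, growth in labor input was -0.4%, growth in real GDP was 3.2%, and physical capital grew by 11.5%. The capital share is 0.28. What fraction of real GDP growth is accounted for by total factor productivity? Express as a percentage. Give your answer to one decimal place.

Total factor productivity accounted for 8.4% of growth.

Labor's share = 1 − 0.28 = 0.72.
Physical capital: 0.28 × 11.5 = 3.22 pp.
Labor input: 0.72 × (-0.4) = -0.288 pp.
TFP growth = 3.2 − 2.932 = 0.268%.
TFP share of growth = 0.268 / 3.2 × 100 = 8.375%.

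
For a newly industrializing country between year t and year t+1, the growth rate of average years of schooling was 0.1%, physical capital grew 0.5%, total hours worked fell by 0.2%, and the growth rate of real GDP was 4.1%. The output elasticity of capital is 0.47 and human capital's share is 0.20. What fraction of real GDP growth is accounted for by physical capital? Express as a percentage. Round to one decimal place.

5.7%

Physical capital contributed 0.47 × 0.5 = 0.235 pp.
Share of growth = 0.235 / 4.1 × 100 = 5.732%.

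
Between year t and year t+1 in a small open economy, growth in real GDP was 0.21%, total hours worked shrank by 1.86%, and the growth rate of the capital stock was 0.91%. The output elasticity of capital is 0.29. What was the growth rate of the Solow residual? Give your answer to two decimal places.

1.27%

Labor's share = 1 − 0.29 = 0.71.
The capital stock: 0.29 × 0.91 = 0.2639 pp.
Total hours worked: 0.71 × (-1.86) = -1.3206 pp.
TFP growth = 0.21 + 1.0567 = 1.2667%.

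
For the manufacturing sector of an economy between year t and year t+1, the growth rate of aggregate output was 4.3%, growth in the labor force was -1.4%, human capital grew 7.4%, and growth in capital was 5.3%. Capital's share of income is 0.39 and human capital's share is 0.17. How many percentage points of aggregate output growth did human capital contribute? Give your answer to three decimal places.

Contribution = share × growth = 0.17 × 7.4 = 1.258 pp.

1.258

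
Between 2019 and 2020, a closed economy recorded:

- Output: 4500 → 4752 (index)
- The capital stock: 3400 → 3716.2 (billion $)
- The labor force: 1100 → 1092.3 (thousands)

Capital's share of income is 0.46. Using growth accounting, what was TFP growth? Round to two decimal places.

TFP growth was 1.70%.

Output growth = (4752 − 4500) / 4500 = 5.6%.
The capital stock growth = (3716.2 − 3400) / 3400 = 9.3%.
The labor force growth = (1092.3 − 1100) / 1100 = -0.7%.
Labor's share = 1 − 0.46 = 0.54.
The capital stock: 0.46 × 9.3 = 4.278 pp.
The labor force: 0.54 × (-0.7) = -0.378 pp.
TFP growth = 5.6 − 3.9 = 1.7%.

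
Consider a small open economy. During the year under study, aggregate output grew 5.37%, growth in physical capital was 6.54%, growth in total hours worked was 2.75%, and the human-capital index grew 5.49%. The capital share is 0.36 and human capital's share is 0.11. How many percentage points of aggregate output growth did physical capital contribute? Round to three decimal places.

Contribution = share × growth = 0.36 × 6.54 = 2.3544 pp.

2.354 pp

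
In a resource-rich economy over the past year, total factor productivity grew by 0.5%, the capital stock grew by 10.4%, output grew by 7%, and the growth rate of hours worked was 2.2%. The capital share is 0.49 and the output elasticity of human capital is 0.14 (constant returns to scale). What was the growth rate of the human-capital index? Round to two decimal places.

Labor's share = 1 − 0.49 − 0.14 = 0.37.
gY = gA + 0.49×10.4 + 0.37×2.2 + 0.14×g.
0.14×g = 7 − 0.5 − 5.91 = 0.59.
g = 0.59 / 0.14 = 4.2143%.

4.21%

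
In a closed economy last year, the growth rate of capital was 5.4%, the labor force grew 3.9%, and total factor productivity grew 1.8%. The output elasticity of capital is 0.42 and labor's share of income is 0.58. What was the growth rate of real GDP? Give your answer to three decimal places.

Labor's share = 1 − 0.42 = 0.58.
Capital: 0.42 × 5.4 = 2.268 pp.
The labor force: 0.58 × 3.9 = 2.262 pp.
Output growth = 1.8 + 4.53 = 6.33%.

Real GDP growth was 6.330%.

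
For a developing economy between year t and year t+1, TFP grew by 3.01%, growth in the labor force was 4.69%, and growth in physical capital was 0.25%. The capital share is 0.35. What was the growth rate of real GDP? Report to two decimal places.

Labor's share = 1 − 0.35 = 0.65.
Physical capital: 0.35 × 0.25 = 0.0875 pp.
The labor force: 0.65 × 4.69 = 3.0485 pp.
Output growth = 3.01 + 3.136 = 6.146%.

6.15%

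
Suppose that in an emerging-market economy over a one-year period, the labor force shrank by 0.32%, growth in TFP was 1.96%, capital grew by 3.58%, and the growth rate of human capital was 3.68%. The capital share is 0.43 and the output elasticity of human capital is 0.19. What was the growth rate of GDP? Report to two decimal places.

Labor's share = 1 − 0.43 − 0.19 = 0.38.
Capital: 0.43 × 3.58 = 1.5394 pp.
Human capital: 0.19 × 3.68 = 0.6992 pp.
The labor force: 0.38 × (-0.32) = -0.1216 pp.
Output growth = 1.96 + 2.117 = 4.077%.

4.08%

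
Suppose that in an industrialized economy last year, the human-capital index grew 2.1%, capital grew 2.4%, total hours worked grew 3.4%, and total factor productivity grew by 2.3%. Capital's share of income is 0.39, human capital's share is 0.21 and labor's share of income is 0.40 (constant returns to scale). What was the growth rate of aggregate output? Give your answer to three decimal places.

Labor's share = 1 − 0.39 − 0.21 = 0.4.
Capital: 0.39 × 2.4 = 0.936 pp.
The human-capital index: 0.21 × 2.1 = 0.441 pp.
Total hours worked: 0.4 × 3.4 = 1.36 pp.
Output growth = 2.3 + 2.737 = 5.037%.

Aggregate output grew 5.037%.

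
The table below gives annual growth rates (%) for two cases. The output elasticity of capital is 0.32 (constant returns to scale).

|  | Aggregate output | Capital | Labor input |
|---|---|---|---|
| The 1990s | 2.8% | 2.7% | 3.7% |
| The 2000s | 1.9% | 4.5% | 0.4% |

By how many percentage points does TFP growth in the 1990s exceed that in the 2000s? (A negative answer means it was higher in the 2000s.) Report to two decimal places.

Labor's share = 1 − 0.32 = 0.68.
The 1990s: TFP = 2.8 − 0.864 − 2.516 = -0.58%.
The 2000s: TFP = 1.9 − 1.44 − 0.272 = 0.188%.
Difference = -0.58 − (0.188) = -0.768 pp.

-0.77 percentage points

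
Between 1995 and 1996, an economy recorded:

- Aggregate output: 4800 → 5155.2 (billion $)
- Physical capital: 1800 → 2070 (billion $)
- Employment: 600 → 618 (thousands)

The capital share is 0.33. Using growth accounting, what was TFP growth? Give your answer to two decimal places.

0.44%

Aggregate output growth = (5155.2 − 4800) / 4800 = 7.4%.
Physical capital growth = (2070 − 1800) / 1800 = 15%.
Employment growth = (618 − 600) / 600 = 3%.
Labor's share = 1 − 0.33 = 0.67.
Physical capital: 0.33 × 15 = 4.95 pp.
Employment: 0.67 × 3 = 2.01 pp.
TFP growth = 7.4 − 6.96 = 0.44%.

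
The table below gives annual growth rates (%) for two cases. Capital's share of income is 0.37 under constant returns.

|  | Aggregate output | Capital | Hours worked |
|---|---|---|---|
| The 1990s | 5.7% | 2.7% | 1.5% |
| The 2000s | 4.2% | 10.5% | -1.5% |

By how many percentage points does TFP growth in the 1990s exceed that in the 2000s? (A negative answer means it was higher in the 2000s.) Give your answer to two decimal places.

Labor's share = 1 − 0.37 = 0.63.
The 1990s: TFP = 5.7 − 0.999 − 0.945 = 3.756%.
The 2000s: TFP = 4.2 − 3.885 + 0.945 = 1.26%.
Difference = 3.756 − (1.26) = 2.496 pp.

2.50 percentage points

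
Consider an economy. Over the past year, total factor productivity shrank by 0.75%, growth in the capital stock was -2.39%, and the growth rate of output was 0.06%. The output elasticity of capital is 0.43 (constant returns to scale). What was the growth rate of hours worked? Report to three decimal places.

Labor's share = 1 − 0.43 = 0.57.
gY = gA + 0.43×(-2.39) + 0.57×g.
0.57×g = 0.06 + 0.75 + 1.0277 = 1.8377.
g = 1.8377 / 0.57 = 3.22404%.

Hours worked growth was 3.224%.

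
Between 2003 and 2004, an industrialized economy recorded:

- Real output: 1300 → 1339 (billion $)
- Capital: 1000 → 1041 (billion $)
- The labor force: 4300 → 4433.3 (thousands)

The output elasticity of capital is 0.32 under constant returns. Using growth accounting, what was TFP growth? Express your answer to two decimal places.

Real output growth = (1339 − 1300) / 1300 = 3%.
Capital growth = (1041 − 1000) / 1000 = 4.1%.
The labor force growth = (4433.3 − 4300) / 4300 = 3.1%.
Labor's share = 1 − 0.32 = 0.68.
Capital: 0.32 × 4.1 = 1.312 pp.
The labor force: 0.68 × 3.1 = 2.108 pp.
TFP growth = 3 − 3.42 = -0.42%.

-0.42%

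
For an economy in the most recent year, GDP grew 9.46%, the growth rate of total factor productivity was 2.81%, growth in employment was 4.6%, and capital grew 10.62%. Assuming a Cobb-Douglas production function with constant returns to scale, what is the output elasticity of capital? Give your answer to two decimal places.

α = 0.34

gY = gA + α·gK + (1−α)·gL, so gY − gA − gL = α(gK − gL).
9.46 − 2.81 − 4.6 = α × (10.62 − 4.6).
2.05 = 6.02 α, so α = 0.3405.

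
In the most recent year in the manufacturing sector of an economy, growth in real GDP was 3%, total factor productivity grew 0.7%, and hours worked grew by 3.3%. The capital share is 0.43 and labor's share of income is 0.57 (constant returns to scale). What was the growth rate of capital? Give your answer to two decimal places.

Capital growth was 0.97%.

Labor's share = 1 − 0.43 = 0.57.
gY = gA + 0.57×3.3 + 0.43×g.
0.43×g = 3 − 0.7 − 1.881 = 0.419.
g = 0.419 / 0.43 = 0.9744%.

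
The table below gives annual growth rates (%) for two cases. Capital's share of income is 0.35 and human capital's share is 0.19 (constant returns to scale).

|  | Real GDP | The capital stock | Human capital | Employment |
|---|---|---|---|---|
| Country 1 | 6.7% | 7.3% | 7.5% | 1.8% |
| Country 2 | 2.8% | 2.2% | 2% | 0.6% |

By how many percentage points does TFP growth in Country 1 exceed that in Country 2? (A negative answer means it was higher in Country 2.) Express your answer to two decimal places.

Labor's share = 1 − 0.35 − 0.19 = 0.46.
Country 1: TFP = 6.7 − 2.555 − 1.425 − 0.828 = 1.892%.
Country 2: TFP = 2.8 − 0.77 − 0.38 − 0.276 = 1.374%.
Difference = 1.892 − (1.374) = 0.518 pp.

0.52 percentage points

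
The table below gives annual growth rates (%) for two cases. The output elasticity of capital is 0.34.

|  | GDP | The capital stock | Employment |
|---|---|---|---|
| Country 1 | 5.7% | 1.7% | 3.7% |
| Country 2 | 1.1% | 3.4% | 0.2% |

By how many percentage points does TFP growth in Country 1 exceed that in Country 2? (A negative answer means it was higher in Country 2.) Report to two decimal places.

2.87 percentage points

Labor's share = 1 − 0.34 = 0.66.
Country 1: TFP = 5.7 − 0.578 − 2.442 = 2.68%.
Country 2: TFP = 1.1 − 1.156 − 0.132 = -0.188%.
Difference = 2.68 − (-0.188) = 2.868 pp.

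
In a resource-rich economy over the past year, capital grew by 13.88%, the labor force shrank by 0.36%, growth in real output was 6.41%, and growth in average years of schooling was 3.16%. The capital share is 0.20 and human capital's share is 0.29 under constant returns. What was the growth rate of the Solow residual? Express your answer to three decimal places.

2.901%

Labor's share = 1 − 0.2 − 0.29 = 0.51.
Capital: 0.2 × 13.88 = 2.776 pp.
Average years of schooling: 0.29 × 3.16 = 0.9164 pp.
The labor force: 0.51 × (-0.36) = -0.1836 pp.
TFP growth = 6.41 − 3.5088 = 2.9012%.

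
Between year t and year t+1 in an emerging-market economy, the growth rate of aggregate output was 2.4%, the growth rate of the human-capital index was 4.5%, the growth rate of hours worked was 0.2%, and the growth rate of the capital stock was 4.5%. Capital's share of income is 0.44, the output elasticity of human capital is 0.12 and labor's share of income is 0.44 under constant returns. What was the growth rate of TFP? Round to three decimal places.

-0.208%

Labor's share = 1 − 0.44 − 0.12 = 0.44.
The capital stock: 0.44 × 4.5 = 1.98 pp.
The human-capital index: 0.12 × 4.5 = 0.54 pp.
Hours worked: 0.44 × 0.2 = 0.088 pp.
TFP growth = 2.4 − 2.608 = -0.208%.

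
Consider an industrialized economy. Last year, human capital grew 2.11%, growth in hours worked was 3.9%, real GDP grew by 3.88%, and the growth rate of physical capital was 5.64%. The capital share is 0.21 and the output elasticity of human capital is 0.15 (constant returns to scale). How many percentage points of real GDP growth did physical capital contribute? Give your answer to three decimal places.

1.184 percentage points

Contribution = share × growth = 0.21 × 5.64 = 1.1844 pp.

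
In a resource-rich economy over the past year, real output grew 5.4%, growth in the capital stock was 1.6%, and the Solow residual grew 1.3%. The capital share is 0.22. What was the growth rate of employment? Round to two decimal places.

Labor's share = 1 − 0.22 = 0.78.
gY = gA + 0.22×1.6 + 0.78×g.
0.78×g = 5.4 − 1.3 − 0.352 = 3.748.
g = 3.748 / 0.78 = 4.8051%.

4.81%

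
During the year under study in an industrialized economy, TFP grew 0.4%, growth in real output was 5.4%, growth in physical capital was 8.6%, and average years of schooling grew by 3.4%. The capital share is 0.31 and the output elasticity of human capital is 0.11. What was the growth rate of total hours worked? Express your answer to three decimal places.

Total hours worked grew 3.379%.

Labor's share = 1 − 0.31 − 0.11 = 0.58.
gY = gA + 0.31×8.6 + 0.11×3.4 + 0.58×g.
0.58×g = 5.4 − 0.4 − 3.04 = 1.96.
g = 1.96 / 0.58 = 3.37931%.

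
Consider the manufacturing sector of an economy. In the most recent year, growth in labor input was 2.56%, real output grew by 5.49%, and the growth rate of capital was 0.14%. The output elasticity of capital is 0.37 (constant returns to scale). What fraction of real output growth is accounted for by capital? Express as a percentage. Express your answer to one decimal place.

0.9%

Capital contributed 0.37 × 0.14 = 0.0518 pp.
Share of growth = 0.0518 / 5.49 × 100 = 0.944%.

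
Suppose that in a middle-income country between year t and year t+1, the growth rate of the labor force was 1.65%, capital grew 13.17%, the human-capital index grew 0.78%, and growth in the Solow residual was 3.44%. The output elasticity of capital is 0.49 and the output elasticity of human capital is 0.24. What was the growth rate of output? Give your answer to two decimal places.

10.53%

Labor's share = 1 − 0.49 − 0.24 = 0.27.
Capital: 0.49 × 13.17 = 6.4533 pp.
The human-capital index: 0.24 × 0.78 = 0.1872 pp.
The labor force: 0.27 × 1.65 = 0.4455 pp.
Output growth = 3.44 + 7.086 = 10.526%.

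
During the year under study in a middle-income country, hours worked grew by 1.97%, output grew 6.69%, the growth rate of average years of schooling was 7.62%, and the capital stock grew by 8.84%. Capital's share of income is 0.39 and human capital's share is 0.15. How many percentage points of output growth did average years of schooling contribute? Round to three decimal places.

1.143 pp

Contribution = share × growth = 0.15 × 7.62 = 1.143 pp.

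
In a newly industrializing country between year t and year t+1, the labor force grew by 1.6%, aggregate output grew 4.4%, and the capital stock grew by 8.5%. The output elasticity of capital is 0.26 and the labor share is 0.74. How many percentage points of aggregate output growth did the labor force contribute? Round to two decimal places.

1.18

Labor's share = 1 − 0.26 = 0.74.
Contribution = share × growth = 0.74 × 1.6 = 1.184 pp.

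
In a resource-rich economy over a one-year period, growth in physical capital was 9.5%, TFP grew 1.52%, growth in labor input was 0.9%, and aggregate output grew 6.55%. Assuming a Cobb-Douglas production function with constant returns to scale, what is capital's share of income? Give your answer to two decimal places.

gY = gA + α·gK + (1−α)·gL, so gY − gA − gL = α(gK − gL).
6.55 − 1.52 − 0.9 = α × (9.5 − 0.9).
4.13 = 8.6 α, so α = 0.4802.

α = 0.48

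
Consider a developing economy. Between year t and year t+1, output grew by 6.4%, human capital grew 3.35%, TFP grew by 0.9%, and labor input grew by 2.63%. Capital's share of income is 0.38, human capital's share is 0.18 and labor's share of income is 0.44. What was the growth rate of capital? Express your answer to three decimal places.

Capital grew 9.842%.

Labor's share = 1 − 0.38 − 0.18 = 0.44.
gY = gA + 0.18×3.35 + 0.44×2.63 + 0.38×g.
0.38×g = 6.4 − 0.9 − 1.7602 = 3.7398.
g = 3.7398 / 0.38 = 9.84158%.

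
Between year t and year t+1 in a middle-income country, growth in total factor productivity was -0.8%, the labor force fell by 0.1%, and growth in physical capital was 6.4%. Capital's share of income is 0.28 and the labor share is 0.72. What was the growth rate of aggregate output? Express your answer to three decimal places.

Labor's share = 1 − 0.28 = 0.72.
Physical capital: 0.28 × 6.4 = 1.792 pp.
The labor force: 0.72 × (-0.1) = -0.072 pp.
Output growth = -0.8 + 1.72 = 0.92%.

Aggregate output growth was 0.920%.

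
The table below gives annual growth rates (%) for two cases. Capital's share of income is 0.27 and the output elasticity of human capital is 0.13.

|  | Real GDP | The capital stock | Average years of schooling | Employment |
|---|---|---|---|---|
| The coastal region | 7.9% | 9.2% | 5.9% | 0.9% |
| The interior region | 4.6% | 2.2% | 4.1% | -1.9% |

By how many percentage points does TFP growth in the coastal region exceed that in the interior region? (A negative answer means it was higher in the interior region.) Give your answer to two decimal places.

Labor's share = 1 − 0.27 − 0.13 = 0.6.
The coastal region: TFP = 7.9 − 2.484 − 0.767 − 0.54 = 4.109%.
The interior region: TFP = 4.6 − 0.594 − 0.533 + 1.14 = 4.613%.
Difference = 4.109 − (4.613) = -0.504 pp.

-0.50 percentage points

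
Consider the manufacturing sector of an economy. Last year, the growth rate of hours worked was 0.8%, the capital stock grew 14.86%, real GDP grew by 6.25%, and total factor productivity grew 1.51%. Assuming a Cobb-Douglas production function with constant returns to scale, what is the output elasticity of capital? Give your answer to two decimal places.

0.28

gY = gA + α·gK + (1−α)·gL, so gY − gA − gL = α(gK − gL).
6.25 − 1.51 − 0.8 = α × (14.86 − 0.8).
3.94 = 14.06 α, so α = 0.2802.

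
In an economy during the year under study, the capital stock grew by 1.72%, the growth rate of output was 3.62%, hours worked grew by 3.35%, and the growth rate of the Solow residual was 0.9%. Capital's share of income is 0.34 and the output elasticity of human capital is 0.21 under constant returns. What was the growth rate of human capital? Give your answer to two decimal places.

Labor's share = 1 − 0.34 − 0.21 = 0.45.
gY = gA + 0.34×1.72 + 0.45×3.35 + 0.21×g.
0.21×g = 3.62 − 0.9 − 2.0923 = 0.6277.
g = 0.6277 / 0.21 = 2.989%.

2.99%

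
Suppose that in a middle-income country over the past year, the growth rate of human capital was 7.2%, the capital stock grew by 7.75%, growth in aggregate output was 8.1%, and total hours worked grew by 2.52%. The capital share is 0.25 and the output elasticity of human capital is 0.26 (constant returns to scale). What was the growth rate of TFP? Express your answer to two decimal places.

3.06%

Labor's share = 1 − 0.25 − 0.26 = 0.49.
The capital stock: 0.25 × 7.75 = 1.9375 pp.
Human capital: 0.26 × 7.2 = 1.872 pp.
Total hours worked: 0.49 × 2.52 = 1.2348 pp.
TFP growth = 8.1 − 5.0443 = 3.0557%.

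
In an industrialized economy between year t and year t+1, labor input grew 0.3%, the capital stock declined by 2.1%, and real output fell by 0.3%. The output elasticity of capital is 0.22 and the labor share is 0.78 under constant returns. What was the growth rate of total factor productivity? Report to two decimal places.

Labor's share = 1 − 0.22 = 0.78.
The capital stock: 0.22 × (-2.1) = -0.462 pp.
Labor input: 0.78 × 0.3 = 0.234 pp.
TFP growth = -0.3 + 0.228 = -0.072%.

-0.07%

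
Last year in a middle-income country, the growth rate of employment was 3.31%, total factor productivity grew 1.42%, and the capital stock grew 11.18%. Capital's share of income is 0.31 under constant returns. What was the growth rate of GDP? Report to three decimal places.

Labor's share = 1 − 0.31 = 0.69.
The capital stock: 0.31 × 11.18 = 3.4658 pp.
Employment: 0.69 × 3.31 = 2.2839 pp.
Output growth = 1.42 + 5.7497 = 7.1697%.

7.170%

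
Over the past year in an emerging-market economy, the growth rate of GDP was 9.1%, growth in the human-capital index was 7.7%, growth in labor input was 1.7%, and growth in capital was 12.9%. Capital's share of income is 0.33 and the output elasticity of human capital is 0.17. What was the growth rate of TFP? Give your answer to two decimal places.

2.68%

Labor's share = 1 − 0.33 − 0.17 = 0.5.
Capital: 0.33 × 12.9 = 4.257 pp.
The human-capital index: 0.17 × 7.7 = 1.309 pp.
Labor input: 0.5 × 1.7 = 0.85 pp.
TFP growth = 9.1 − 6.416 = 2.684%.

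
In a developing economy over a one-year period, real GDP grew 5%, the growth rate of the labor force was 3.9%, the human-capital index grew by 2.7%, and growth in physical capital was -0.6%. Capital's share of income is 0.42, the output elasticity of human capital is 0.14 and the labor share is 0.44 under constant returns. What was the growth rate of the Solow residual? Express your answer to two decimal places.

3.16%

Labor's share = 1 − 0.42 − 0.14 = 0.44.
Physical capital: 0.42 × (-0.6) = -0.252 pp.
The human-capital index: 0.14 × 2.7 = 0.378 pp.
The labor force: 0.44 × 3.9 = 1.716 pp.
TFP growth = 5 − 1.842 = 3.158%.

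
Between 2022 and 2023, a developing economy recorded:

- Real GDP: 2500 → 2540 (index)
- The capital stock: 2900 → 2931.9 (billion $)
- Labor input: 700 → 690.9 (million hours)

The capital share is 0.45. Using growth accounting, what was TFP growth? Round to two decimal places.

Real GDP growth = (2540 − 2500) / 2500 = 1.6%.
The capital stock growth = (2931.9 − 2900) / 2900 = 1.1%.
Labor input growth = (690.9 − 700) / 700 = -1.3%.
Labor's share = 1 − 0.45 = 0.55.
The capital stock: 0.45 × 1.1 = 0.495 pp.
Labor input: 0.55 × (-1.3) = -0.715 pp.
TFP growth = 1.6 + 0.22 = 1.82%.

1.82%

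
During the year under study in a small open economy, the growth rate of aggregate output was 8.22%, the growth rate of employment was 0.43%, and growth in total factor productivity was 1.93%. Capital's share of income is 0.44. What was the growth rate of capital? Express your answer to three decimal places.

Capital grew 13.748%.

Labor's share = 1 − 0.44 = 0.56.
gY = gA + 0.56×0.43 + 0.44×g.
0.44×g = 8.22 − 1.93 − 0.2408 = 6.0492.
g = 6.0492 / 0.44 = 13.74818%.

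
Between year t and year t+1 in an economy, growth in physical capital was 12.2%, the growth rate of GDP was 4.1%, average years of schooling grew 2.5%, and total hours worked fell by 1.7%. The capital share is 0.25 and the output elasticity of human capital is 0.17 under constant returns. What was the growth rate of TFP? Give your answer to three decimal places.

1.611%

Labor's share = 1 − 0.25 − 0.17 = 0.58.
Physical capital: 0.25 × 12.2 = 3.05 pp.
Average years of schooling: 0.17 × 2.5 = 0.425 pp.
Total hours worked: 0.58 × (-1.7) = -0.986 pp.
TFP growth = 4.1 − 2.489 = 1.611%.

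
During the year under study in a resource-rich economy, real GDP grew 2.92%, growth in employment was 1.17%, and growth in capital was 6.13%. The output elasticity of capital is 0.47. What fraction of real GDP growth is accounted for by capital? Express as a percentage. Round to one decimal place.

Capital contributed 0.47 × 6.13 = 2.8811 pp.
Share of growth = 2.8811 / 2.92 × 100 = 98.668%.

Capital accounted for 98.7% of growth.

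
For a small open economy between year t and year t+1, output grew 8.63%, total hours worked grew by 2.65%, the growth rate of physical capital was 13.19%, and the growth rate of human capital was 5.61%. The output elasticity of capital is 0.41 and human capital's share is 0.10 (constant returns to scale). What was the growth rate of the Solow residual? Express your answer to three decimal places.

1.363%

Labor's share = 1 − 0.41 − 0.1 = 0.49.
Physical capital: 0.41 × 13.19 = 5.4079 pp.
Human capital: 0.1 × 5.61 = 0.561 pp.
Total hours worked: 0.49 × 2.65 = 1.2985 pp.
TFP growth = 8.63 − 7.2674 = 1.3626%.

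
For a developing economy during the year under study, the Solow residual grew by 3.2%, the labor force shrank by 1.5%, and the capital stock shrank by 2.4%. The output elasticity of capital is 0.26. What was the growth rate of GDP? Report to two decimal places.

1.47%

Labor's share = 1 − 0.26 = 0.74.
The capital stock: 0.26 × (-2.4) = -0.624 pp.
The labor force: 0.74 × (-1.5) = -1.11 pp.
Output growth = 3.2 + (-1.734) = 1.466%.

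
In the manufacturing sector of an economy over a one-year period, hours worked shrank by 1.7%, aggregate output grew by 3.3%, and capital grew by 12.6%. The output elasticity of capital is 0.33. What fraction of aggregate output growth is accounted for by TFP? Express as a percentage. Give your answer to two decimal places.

Labor's share = 1 − 0.33 = 0.67.
Capital: 0.33 × 12.6 = 4.158 pp.
Hours worked: 0.67 × (-1.7) = -1.139 pp.
TFP growth = 3.3 − 3.019 = 0.281%.
TFP share of growth = 0.281 / 3.3 × 100 = 8.5152%.

TFP accounted for 8.52% of growth.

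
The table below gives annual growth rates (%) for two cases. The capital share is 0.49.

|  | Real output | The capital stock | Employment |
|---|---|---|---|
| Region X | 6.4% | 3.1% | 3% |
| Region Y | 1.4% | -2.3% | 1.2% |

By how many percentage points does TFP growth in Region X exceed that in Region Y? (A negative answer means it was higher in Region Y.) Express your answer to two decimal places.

Labor's share = 1 − 0.49 = 0.51.
Region X: TFP = 6.4 − 1.519 − 1.53 = 3.351%.
Region Y: TFP = 1.4 + 1.127 − 0.612 = 1.915%.
Difference = 3.351 − (1.915) = 1.436 pp.

1.44 percentage points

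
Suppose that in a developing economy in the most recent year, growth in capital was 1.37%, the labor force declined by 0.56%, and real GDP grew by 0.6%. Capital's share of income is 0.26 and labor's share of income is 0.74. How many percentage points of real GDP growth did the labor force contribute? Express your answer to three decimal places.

Labor's share = 1 − 0.26 = 0.74.
Contribution = share × growth = 0.74 × (-0.56) = -0.4144 pp.

-0.414 percentage points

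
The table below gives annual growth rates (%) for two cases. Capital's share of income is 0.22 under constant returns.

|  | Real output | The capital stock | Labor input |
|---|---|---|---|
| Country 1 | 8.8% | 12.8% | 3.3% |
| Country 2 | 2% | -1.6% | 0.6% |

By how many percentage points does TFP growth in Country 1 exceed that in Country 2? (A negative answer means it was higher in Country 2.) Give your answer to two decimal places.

Labor's share = 1 − 0.22 = 0.78.
Country 1: TFP = 8.8 − 2.816 − 2.574 = 3.41%.
Country 2: TFP = 2 + 0.352 − 0.468 = 1.884%.
Difference = 3.41 − (1.884) = 1.526 pp.

1.53 percentage points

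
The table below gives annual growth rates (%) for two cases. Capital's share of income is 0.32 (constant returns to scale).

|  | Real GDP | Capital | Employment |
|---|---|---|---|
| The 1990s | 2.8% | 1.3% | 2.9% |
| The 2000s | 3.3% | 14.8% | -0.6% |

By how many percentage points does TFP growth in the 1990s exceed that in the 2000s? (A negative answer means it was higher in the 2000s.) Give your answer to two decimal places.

1.44 percentage points

Labor's share = 1 − 0.32 = 0.68.
The 1990s: TFP = 2.8 − 0.416 − 1.972 = 0.412%.
The 2000s: TFP = 3.3 − 4.736 + 0.408 = -1.028%.
Difference = 0.412 − (-1.028) = 1.44 pp.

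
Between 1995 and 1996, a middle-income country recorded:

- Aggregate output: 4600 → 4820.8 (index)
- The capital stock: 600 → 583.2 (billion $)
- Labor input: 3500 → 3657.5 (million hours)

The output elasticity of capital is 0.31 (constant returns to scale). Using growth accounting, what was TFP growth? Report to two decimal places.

TFP growth was 2.56%.

Aggregate output growth = (4820.8 − 4600) / 4600 = 4.8%.
The capital stock growth = (583.2 − 600) / 600 = -2.8%.
Labor input growth = (3657.5 − 3500) / 3500 = 4.5%.
Labor's share = 1 − 0.31 = 0.69.
The capital stock: 0.31 × (-2.8) = -0.868 pp.
Labor input: 0.69 × 4.5 = 3.105 pp.
TFP growth = 4.8 − 2.237 = 2.563%.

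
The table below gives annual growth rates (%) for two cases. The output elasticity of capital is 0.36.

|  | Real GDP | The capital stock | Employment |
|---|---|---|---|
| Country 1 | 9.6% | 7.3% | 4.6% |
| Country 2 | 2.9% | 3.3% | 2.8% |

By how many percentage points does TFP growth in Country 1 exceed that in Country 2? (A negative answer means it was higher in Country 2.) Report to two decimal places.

Labor's share = 1 − 0.36 = 0.64.
Country 1: TFP = 9.6 − 2.628 − 2.944 = 4.028%.
Country 2: TFP = 2.9 − 1.188 − 1.792 = -0.08%.
Difference = 4.028 − (-0.08) = 4.108 pp.

4.11 percentage points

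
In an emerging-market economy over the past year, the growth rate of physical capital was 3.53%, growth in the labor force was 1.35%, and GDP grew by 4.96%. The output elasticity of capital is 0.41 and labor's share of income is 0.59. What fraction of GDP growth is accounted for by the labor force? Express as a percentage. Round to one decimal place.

Labor's share = 1 − 0.41 = 0.59.
The labor force contributed 0.59 × 1.35 = 0.7965 pp.
Share of growth = 0.7965 / 4.96 × 100 = 16.058%.

16.1%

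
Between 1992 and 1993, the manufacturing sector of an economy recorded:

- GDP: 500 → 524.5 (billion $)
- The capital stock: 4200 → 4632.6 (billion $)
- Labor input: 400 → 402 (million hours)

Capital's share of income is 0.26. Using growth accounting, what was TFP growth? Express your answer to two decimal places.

TFP growth was 1.85%.

GDP growth = (524.5 − 500) / 500 = 4.9%.
The capital stock growth = (4632.6 − 4200) / 4200 = 10.3%.
Labor input growth = (402 − 400) / 400 = 0.5%.
Labor's share = 1 − 0.26 = 0.74.
The capital stock: 0.26 × 10.3 = 2.678 pp.
Labor input: 0.74 × 0.5 = 0.37 pp.
TFP growth = 4.9 − 3.048 = 1.852%.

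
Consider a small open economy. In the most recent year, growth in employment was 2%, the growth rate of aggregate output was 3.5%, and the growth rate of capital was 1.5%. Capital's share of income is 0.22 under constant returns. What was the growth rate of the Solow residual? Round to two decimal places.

Labor's share = 1 − 0.22 = 0.78.
Capital: 0.22 × 1.5 = 0.33 pp.
Employment: 0.78 × 2 = 1.56 pp.
TFP growth = 3.5 − 1.89 = 1.61%.

1.61%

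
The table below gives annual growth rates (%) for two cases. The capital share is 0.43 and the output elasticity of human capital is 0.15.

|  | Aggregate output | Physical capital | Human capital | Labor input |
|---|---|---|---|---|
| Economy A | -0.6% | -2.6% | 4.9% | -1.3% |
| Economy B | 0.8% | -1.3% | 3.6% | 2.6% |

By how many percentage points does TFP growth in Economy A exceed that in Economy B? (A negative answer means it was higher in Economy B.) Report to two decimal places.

Labor's share = 1 − 0.43 − 0.15 = 0.42.
Economy A: TFP = -0.6 + 1.118 − 0.735 + 0.546 = 0.329%.
Economy B: TFP = 0.8 + 0.559 − 0.54 − 1.092 = -0.273%.
Difference = 0.329 − (-0.273) = 0.602 pp.

0.60 percentage points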